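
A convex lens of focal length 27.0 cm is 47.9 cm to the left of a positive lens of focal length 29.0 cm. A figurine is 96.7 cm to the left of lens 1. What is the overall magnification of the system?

m = -0.605

Lens 1: 1/d_i1 = 1/(27.0) − 1/(96.7) = 0.02670, so d_i1 = 37.46 cm; m₁ = −d_i1/d_o1 = -0.3874.
d_o2 = 47.9 − (37.46) = 10.44 cm.
Lens 2: 1/d_i2 = 1/(29.0) − 1/(10.44) = -0.06130, so d_i2 = -16.31 cm; m₂ = −d_i2/d_o2 = +1.562.
m = m₁·m₂ = (-0.3874)(+1.562) = -0.605.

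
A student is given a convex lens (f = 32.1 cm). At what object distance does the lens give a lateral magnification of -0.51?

m = −d_i/d_o ⇒ d_i = −m·d_o.
1/f = 1/d_o + 1/d_i = 1/d_o − 1/(m·d_o) = (1 − 1/m)/d_o, so d_o = f(1 − 1/m) = (32.10)(1 − 1/(-0.51)) = 95.0 cm.

95.0 cm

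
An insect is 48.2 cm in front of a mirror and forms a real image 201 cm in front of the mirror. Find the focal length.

Real image ⇒ d_i = +201 cm.
1/f = 1/d_o + 1/d_i = 1/(48.2) + 1/(201) = 0.02572, so f = 38.9 cm.
Since f is positive, the mirror is concave.

f = 38.9 cm (concave)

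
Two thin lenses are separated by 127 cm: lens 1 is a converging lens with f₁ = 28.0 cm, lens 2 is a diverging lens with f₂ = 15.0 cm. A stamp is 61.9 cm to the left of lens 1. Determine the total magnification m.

Lens 1: 1/d_i1 = 1/(28.0) − 1/(61.9) = 0.01956, so d_i1 = 51.13 cm; m₁ = −d_i1/d_o1 = -0.8260.
d_o2 = 127 − (51.13) = 75.87 cm.
f₂ = −15.0 cm (diverging).
Lens 2: 1/d_i2 = 1/(-15.0) − 1/(75.87) = -0.07985, so d_i2 = -12.52 cm; m₂ = −d_i2/d_o2 = +0.1651.
m = m₁·m₂ = (-0.8260)(+0.1651) = -0.136.

m = -0.136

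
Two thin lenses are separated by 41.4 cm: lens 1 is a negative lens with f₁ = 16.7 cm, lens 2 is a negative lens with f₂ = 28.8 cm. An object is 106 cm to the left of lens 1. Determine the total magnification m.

f₁ = −16.7 cm (diverging).
Lens 1: 1/d_i1 = 1/(-16.7) − 1/(106) = -0.06931, so d_i1 = -14.43 cm; m₁ = −d_i1/d_o1 = +0.1361.
d_o2 = 41.4 − (-14.43) = 55.83 cm.
f₂ = −28.8 cm (diverging).
Lens 2: 1/d_i2 = 1/(-28.8) − 1/(55.83) = -0.05263, so d_i2 = -19.00 cm; m₂ = −d_i2/d_o2 = +0.3403.
m = m₁·m₂ = (+0.1361)(+0.3403) = +0.0463.

m = +0.0463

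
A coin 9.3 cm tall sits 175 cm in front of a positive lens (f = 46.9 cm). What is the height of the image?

3.40 cm

1/d_i = 1/f − 1/d_o = 1/(46.90) − 1/(175) = 0.01561, so d_i = 64.07 cm.
m = −d_i/d_o = -0.3661.
|h_i| = |m|·h_o = 0.3661 × 9.3 = 3.40 cm. The image is real, inverted and reduced, on the far side of the lens.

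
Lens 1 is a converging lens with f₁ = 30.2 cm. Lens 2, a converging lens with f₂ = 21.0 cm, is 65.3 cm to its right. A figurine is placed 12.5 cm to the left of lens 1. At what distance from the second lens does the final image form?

Lens 1: 1/d_i1 = 1/f₁ − 1/d_o1 = 1/(30.2) − 1/(12.5) = -0.04689, so d_i1 = -21.33 cm.
The intermediate image is 21.33 cm to the left of lens 1 (virtual), which is 65.3 − (-21.33) = 86.63 cm to the left of lens 2, so d_o2 = +86.63 cm.
Lens 2: 1/d_i2 = 1/f₂ − 1/d_o2 = 1/(21.0) − 1/(86.63) = 0.03608, so d_i2 = 27.7 cm.
The final image is real, 27.7 cm to the right of lens 2 (overall magnification ≈ -0.55).

27.7 cm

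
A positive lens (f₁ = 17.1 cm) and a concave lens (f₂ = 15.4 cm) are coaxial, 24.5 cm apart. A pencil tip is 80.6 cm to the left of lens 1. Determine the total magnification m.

m = -0.228

Lens 1: 1/d_i1 = 1/(17.1) − 1/(80.6) = 0.04607, so d_i1 = 21.70 cm; m₁ = −d_i1/d_o1 = -0.2692.
d_o2 = 24.5 − (21.70) = 2.800 cm.
f₂ = −15.4 cm (diverging).
Lens 2: 1/d_i2 = 1/(-15.4) − 1/(2.800) = -0.4221, so d_i2 = -2.369 cm; m₂ = −d_i2/d_o2 = +0.8462.
m = m₁·m₂ = (-0.2692)(+0.8462) = -0.228.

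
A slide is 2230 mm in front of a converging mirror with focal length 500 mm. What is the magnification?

m = -0.289

1/d_i = 1/f − 1/d_o = 1/(500.0) − 1/(2230) = 0.001552, so d_i = 644.5 mm.
m = −d_i/d_o = −(644.5)/(2230) = -0.289.
The image is real, inverted and reduced, in front of the mirror.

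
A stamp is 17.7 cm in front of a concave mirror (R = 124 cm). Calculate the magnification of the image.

m = +1.40

f = R/2 = 124/2 = 62.00 cm.
1/d_i = 1/f − 1/d_o = 1/(62.00) − 1/(17.7) = -0.04037, so d_i = -24.77 cm.
m = −d_i/d_o = −(-24.77)/(17.7) = +1.40.
The image is virtual, upright and enlarged, behind the mirror.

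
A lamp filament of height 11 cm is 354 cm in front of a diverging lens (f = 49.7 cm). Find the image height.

For a diverging lens, f = -49.7 cm.
1/d_i = 1/f − 1/d_o = 1/(-49.70) − 1/(354) = -0.02295, so d_i = -43.58 cm.
m = −d_i/d_o = +0.1231.
|h_i| = |m|·h_o = 0.1231 × 11 = 1.35 cm. The image is virtual, upright and reduced, on the same side as the object.

1.35 cm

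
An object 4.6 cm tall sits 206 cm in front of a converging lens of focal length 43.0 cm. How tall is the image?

1.21 cm

1/d_i = 1/f − 1/d_o = 1/(43.00) − 1/(206) = 0.01840, so d_i = 54.34 cm.
m = −d_i/d_o = -0.2638.
|h_i| = |m|·h_o = 0.2638 × 4.6 = 1.21 cm. The image is real, inverted and reduced, on the far side of the lens.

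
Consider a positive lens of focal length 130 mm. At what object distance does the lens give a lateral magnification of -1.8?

m = −d_i/d_o ⇒ d_i = −m·d_o.
1/f = 1/d_o + 1/d_i = 1/d_o − 1/(m·d_o) = (1 − 1/m)/d_o, so d_o = f(1 − 1/m) = (130.0)(1 − 1/(-1.8)) = 202 mm.

202 mm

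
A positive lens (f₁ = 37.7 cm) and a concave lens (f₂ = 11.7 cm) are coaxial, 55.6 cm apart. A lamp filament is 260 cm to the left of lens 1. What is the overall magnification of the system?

m = -0.0855

Lens 1: 1/d_i1 = 1/(37.7) − 1/(260) = 0.02268, so d_i1 = 44.09 cm; m₁ = −d_i1/d_o1 = -0.1696.
d_o2 = 55.6 − (44.09) = 11.51 cm.
f₂ = −11.7 cm (diverging).
Lens 2: 1/d_i2 = 1/(-11.7) − 1/(11.51) = -0.1724, so d_i2 = -5.802 cm; m₂ = −d_i2/d_o2 = +0.5041.
m = m₁·m₂ = (-0.1696)(+0.5041) = -0.0855.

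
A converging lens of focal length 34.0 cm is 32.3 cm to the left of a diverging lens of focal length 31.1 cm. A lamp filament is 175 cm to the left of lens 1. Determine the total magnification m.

Lens 1: 1/d_i1 = 1/(34.0) − 1/(175) = 0.02370, so d_i1 = 42.20 cm; m₁ = −d_i1/d_o1 = -0.2411.
d_o2 = 32.3 − (42.20) = -9.900 cm (virtual object).
f₂ = −31.1 cm (diverging).
Lens 2: 1/d_i2 = 1/(-31.1) − 1/(-9.900) = 0.06886, so d_i2 = 14.52 cm; m₂ = −d_i2/d_o2 = +1.467.
m = m₁·m₂ = (-0.2411)(+1.467) = -0.354.

m = -0.354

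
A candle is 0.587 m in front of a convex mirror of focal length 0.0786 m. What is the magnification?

m = +0.118

For a convex mirror, f = -0.0786 m.
1/d_i = 1/f − 1/d_o = 1/(-0.07860) − 1/(0.587) = -14.43, so d_i = -0.06932 m.
m = −d_i/d_o = −(-0.06932)/(0.587) = +0.118.
The image is virtual, upright and reduced, behind the mirror.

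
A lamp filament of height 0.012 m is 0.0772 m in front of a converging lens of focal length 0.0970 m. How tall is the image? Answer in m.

1/d_i = 1/f − 1/d_o = 1/(0.09700) − 1/(0.0772) = -2.644, so d_i = -0.3782 m.
m = −d_i/d_o = +4.899.
|h_i| = |m|·h_o = 4.899 × 0.012 = 0.0588 m. The image is virtual, upright and enlarged, on the same side as the object.

0.0588 m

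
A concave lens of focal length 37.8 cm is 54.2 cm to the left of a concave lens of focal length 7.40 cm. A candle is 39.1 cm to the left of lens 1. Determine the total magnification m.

m = +0.0450

f₁ = −37.8 cm (diverging).
Lens 1: 1/d_i1 = 1/(-37.8) − 1/(39.1) = -0.05203, so d_i1 = -19.22 cm; m₁ = −d_i1/d_o1 = +0.4916.
d_o2 = 54.2 − (-19.22) = 73.42 cm.
f₂ = −7.40 cm (diverging).
Lens 2: 1/d_i2 = 1/(-7.40) − 1/(73.42) = -0.1488, so d_i2 = -6.722 cm; m₂ = −d_i2/d_o2 = +0.09156.
m = m₁·m₂ = (+0.4916)(+0.09156) = +0.0450.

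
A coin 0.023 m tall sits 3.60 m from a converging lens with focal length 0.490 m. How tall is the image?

0.00362 m

1/d_i = 1/f − 1/d_o = 1/(0.4900) − 1/(3.60) = 1.763, so d_i = 0.5672 m.
m = −d_i/d_o = -0.1576.
|h_i| = |m|·h_o = 0.1576 × 0.023 = 0.00362 m. The image is real, inverted and reduced, on the far side of the lens.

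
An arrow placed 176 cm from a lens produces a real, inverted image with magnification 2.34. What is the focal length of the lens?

m = −d_i/d_o ⇒ d_i = −m·d_o = −(-2.34)·(176) = 411.8 cm.
1/f = 1/d_o + 1/d_i = 1/(176) + 1/(411.8) = 0.008110, so f = 123 cm.
Since f is positive, the lens is converging.

f = 123 cm (converging)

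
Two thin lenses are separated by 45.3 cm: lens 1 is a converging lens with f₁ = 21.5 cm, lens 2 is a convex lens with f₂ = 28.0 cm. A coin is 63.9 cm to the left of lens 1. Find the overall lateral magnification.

m = -0.940

Lens 1: 1/d_i1 = 1/(21.5) − 1/(63.9) = 0.03086, so d_i1 = 32.40 cm; m₁ = −d_i1/d_o1 = -0.5070.
d_o2 = 45.3 − (32.40) = 12.90 cm.
Lens 2: 1/d_i2 = 1/(28.0) − 1/(12.90) = -0.04181, so d_i2 = -23.92 cm; m₂ = −d_i2/d_o2 = +1.854.
m = m₁·m₂ = (-0.5070)(+1.854) = -0.940.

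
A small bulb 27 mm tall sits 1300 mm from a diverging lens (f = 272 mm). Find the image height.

4.67 mm

For a diverging lens, f = -272 mm.
1/d_i = 1/f − 1/d_o = 1/(-272.0) − 1/(1300) = -0.004446, so d_i = -224.9 mm.
m = −d_i/d_o = +0.1730.
|h_i| = |m|·h_o = 0.1730 × 27 = 4.67 mm. The image is virtual, upright and reduced, on the same side as the object.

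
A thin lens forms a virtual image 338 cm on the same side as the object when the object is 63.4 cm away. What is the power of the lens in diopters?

Virtual image ⇒ d_i = −338 cm.
1/f = 1/d_o + 1/d_i = 1/(63.4) + 1/(-338) = 0.01281 cm⁻¹.
f = 78.04 cm = 0.7804 m, so P = 1/f = +1.28 D.

P = +1.28 D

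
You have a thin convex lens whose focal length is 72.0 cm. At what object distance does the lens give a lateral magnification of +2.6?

m = −d_i/d_o ⇒ d_i = −m·d_o.
1/f = 1/d_o + 1/d_i = 1/d_o − 1/(m·d_o) = (1 − 1/m)/d_o, so d_o = f(1 − 1/m) = (72.00)(1 − 1/(+2.6)) = 44.3 cm.

44.3 cm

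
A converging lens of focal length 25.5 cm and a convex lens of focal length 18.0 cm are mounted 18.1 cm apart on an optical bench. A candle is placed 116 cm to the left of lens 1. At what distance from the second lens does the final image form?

8.06 cm

Lens 1: 1/d_i1 = 1/f₁ − 1/d_o1 = 1/(25.5) − 1/(116) = 0.03059, so d_i1 = 32.69 cm.
The intermediate image is 32.69 cm to the right of lens 1, which lies 14.59 cm to the right of lens 2 — a virtual object — so d_o2 = −14.59 cm.
Lens 2: 1/d_i2 = 1/f₂ − 1/d_o2 = 1/(18.0) − 1/(-14.59) = 0.1241, so d_i2 = 8.06 cm.
The final image is real, 8.06 cm to the right of lens 2 (overall magnification ≈ -0.16).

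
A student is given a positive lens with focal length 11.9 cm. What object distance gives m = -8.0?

13.4 cm

m = −d_i/d_o ⇒ d_i = −m·d_o.
1/f = 1/d_o + 1/d_i = 1/d_o − 1/(m·d_o) = (1 − 1/m)/d_o, so d_o = f(1 − 1/m) = (11.90)(1 − 1/(-8.0)) = 13.4 cm.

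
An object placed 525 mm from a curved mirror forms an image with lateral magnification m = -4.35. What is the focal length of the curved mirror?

m = −d_i/d_o ⇒ d_i = −m·d_o = −(-4.35)·(525) = 2284 mm.
1/f = 1/d_o + 1/d_i = 1/(525) + 1/(2284) = 0.002343, so f = 427 mm.
Since f is positive, the curved mirror is concave.

f = 427 mm (concave)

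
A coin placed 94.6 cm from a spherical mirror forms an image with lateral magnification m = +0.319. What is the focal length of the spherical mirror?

f = -44.3 cm (convex)

m = −d_i/d_o ⇒ d_i = −m·d_o = −(+0.319)·(94.6) = -30.18 cm.
1/f = 1/d_o + 1/d_i = 1/(94.6) + 1/(-30.18) = -0.02256, so f = -44.3 cm.
Since f is negative, the spherical mirror is convex.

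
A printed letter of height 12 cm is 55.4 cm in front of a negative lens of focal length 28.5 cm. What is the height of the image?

For a negative lens, f = -28.5 cm.
1/d_i = 1/f − 1/d_o = 1/(-28.50) − 1/(55.4) = -0.05314, so d_i = -18.82 cm.
m = −d_i/d_o = +0.3397.
|h_i| = |m|·h_o = 0.3397 × 12 = 4.08 cm. The image is virtual, upright and reduced, on the same side as the object.

4.08 cm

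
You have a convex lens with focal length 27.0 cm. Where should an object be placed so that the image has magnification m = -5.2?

m = −d_i/d_o ⇒ d_i = −m·d_o.
1/f = 1/d_o + 1/d_i = 1/d_o − 1/(m·d_o) = (1 − 1/m)/d_o, so d_o = f(1 − 1/m) = (27.00)(1 − 1/(-5.2)) = 32.2 cm.

32.2 cm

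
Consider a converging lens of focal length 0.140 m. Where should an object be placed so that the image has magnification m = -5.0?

0.168 m

m = −d_i/d_o ⇒ d_i = −m·d_o.
1/f = 1/d_o + 1/d_i = 1/d_o − 1/(m·d_o) = (1 − 1/m)/d_o, so d_o = f(1 − 1/m) = (0.1400)(1 − 1/(-5.0)) = 0.168 m.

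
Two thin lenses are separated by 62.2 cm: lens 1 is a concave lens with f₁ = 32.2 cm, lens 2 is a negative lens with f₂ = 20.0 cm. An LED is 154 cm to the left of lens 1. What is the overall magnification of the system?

m = +0.0318

f₁ = −32.2 cm (diverging).
Lens 1: 1/d_i1 = 1/(-32.2) − 1/(154) = -0.03755, so d_i1 = -26.63 cm; m₁ = −d_i1/d_o1 = +0.1729.
d_o2 = 62.2 − (-26.63) = 88.83 cm.
f₂ = −20.0 cm (diverging).
Lens 2: 1/d_i2 = 1/(-20.0) − 1/(88.83) = -0.06126, so d_i2 = -16.32 cm; m₂ = −d_i2/d_o2 = +0.1838.
m = m₁·m₂ = (+0.1729)(+0.1838) = +0.0318.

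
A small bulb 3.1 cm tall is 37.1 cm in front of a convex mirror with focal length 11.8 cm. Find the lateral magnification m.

For a convex mirror, f = -11.8 cm.
1/d_i = 1/f − 1/d_o = 1/(-11.80) − 1/(37.1) = -0.1117, so d_i = -8.953 cm.
m = −d_i/d_o = −(-8.953)/(37.1) = +0.241.
The image is virtual, upright and reduced, behind the mirror.

m = +0.241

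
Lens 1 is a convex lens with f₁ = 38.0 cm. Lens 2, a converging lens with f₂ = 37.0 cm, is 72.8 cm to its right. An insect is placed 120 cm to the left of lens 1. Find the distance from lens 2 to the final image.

32.1 cm

Lens 1: 1/d_i1 = 1/f₁ − 1/d_o1 = 1/(38.0) − 1/(120) = 0.01798, so d_i1 = 55.61 cm.
The intermediate image is 55.61 cm to the right of lens 1, which is 72.8 − (55.61) = 17.19 cm to the left of lens 2, so d_o2 = +17.19 cm.
Lens 2: 1/d_i2 = 1/f₂ − 1/d_o2 = 1/(37.0) − 1/(17.19) = -0.03115, so d_i2 = -32.1 cm.
The final image is virtual, 32.1 cm to the left of lens 2 (overall magnification ≈ -0.87).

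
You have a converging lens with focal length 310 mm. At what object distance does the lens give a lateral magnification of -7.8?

350 mm

m = −d_i/d_o ⇒ d_i = −m·d_o.
1/f = 1/d_o + 1/d_i = 1/d_o − 1/(m·d_o) = (1 − 1/m)/d_o, so d_o = f(1 − 1/m) = (310.0)(1 − 1/(-7.8)) = 350 mm.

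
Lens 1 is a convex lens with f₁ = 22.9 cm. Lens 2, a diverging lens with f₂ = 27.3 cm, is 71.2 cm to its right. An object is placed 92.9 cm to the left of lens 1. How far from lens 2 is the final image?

16.4 cm

Lens 1: 1/d_i1 = 1/f₁ − 1/d_o1 = 1/(22.9) − 1/(92.9) = 0.03290, so d_i1 = 30.39 cm.
The intermediate image is 30.39 cm to the right of lens 1, which is 71.2 − (30.39) = 40.81 cm to the left of lens 2, so d_o2 = +40.81 cm.
Lens 2 is diverging, so f₂ = −27.3 cm.
Lens 2: 1/d_i2 = 1/f₂ − 1/d_o2 = 1/(-27.3) − 1/(40.81) = -0.06113, so d_i2 = -16.4 cm.
The final image is virtual, 16.4 cm to the left of lens 2 (overall magnification ≈ -0.13).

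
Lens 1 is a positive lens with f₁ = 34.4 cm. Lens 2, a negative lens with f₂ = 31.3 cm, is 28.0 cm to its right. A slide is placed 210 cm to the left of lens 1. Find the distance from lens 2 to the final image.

22.6 cm

Lens 1: 1/d_i1 = 1/f₁ − 1/d_o1 = 1/(34.4) − 1/(210) = 0.02431, so d_i1 = 41.14 cm.
The intermediate image is 41.14 cm to the right of lens 1, which lies 13.14 cm to the right of lens 2 — a virtual object — so d_o2 = −13.14 cm.
Lens 2 is diverging, so f₂ = −31.3 cm.
Lens 2: 1/d_i2 = 1/f₂ − 1/d_o2 = 1/(-31.3) − 1/(-13.14) = 0.04415, so d_i2 = 22.6 cm.
The final image is real, 22.6 cm to the right of lens 2 (overall magnification ≈ -0.34).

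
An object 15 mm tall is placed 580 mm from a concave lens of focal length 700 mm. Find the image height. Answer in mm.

For a concave lens, f = -700 mm.
1/d_i = 1/f − 1/d_o = 1/(-700.0) − 1/(580) = -0.003153, so d_i = -317.2 mm.
m = −d_i/d_o = +0.5469.
|h_i| = |m|·h_o = 0.5469 × 15 = 8.20 mm. The image is virtual, upright and reduced, on the same side as the object.

8.20 mm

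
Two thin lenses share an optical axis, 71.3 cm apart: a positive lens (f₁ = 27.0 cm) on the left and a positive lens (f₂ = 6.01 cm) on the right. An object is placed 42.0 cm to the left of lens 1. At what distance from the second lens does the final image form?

2.51 cm

Lens 1: 1/d_i1 = 1/f₁ − 1/d_o1 = 1/(27.0) − 1/(42.0) = 0.01323, so d_i1 = 75.60 cm.
The intermediate image is 75.60 cm to the right of lens 1, which lies 4.300 cm to the right of lens 2 — a virtual object — so d_o2 = −4.300 cm.
Lens 2: 1/d_i2 = 1/f₂ − 1/d_o2 = 1/(6.01) − 1/(-4.300) = 0.3989, so d_i2 = 2.51 cm.
The final image is real, 2.51 cm to the right of lens 2 (overall magnification ≈ -1.0).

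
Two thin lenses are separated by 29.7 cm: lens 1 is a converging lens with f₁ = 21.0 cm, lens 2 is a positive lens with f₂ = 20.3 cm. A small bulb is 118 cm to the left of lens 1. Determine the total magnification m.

Lens 1: 1/d_i1 = 1/(21.0) − 1/(118) = 0.03914, so d_i1 = 25.55 cm; m₁ = −d_i1/d_o1 = -0.2165.
d_o2 = 29.7 − (25.55) = 4.150 cm.
Lens 2: 1/d_i2 = 1/(20.3) − 1/(4.150) = -0.1917, so d_i2 = -5.216 cm; m₂ = −d_i2/d_o2 = +1.257.
m = m₁·m₂ = (-0.2165)(+1.257) = -0.272.

m = -0.272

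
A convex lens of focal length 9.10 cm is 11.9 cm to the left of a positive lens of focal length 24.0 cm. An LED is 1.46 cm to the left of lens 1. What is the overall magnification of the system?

m = +2.76

Lens 1: 1/d_i1 = 1/(9.10) − 1/(1.46) = -0.5750, so d_i1 = -1.739 cm; m₁ = −d_i1/d_o1 = +1.191.
d_o2 = 11.9 − (-1.739) = 13.64 cm.
Lens 2: 1/d_i2 = 1/(24.0) − 1/(13.64) = -0.03165, so d_i2 = -31.60 cm; m₂ = −d_i2/d_o2 = +2.317.
m = m₁·m₂ = (+1.191)(+2.317) = +2.76.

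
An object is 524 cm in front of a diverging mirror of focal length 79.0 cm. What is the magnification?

m = +0.131

For a diverging mirror, f = -79.0 cm.
1/d_i = 1/f − 1/d_o = 1/(-79.00) − 1/(524) = -0.01457, so d_i = -68.65 cm.
m = −d_i/d_o = −(-68.65)/(524) = +0.131.
The image is virtual, upright and reduced, behind the mirror.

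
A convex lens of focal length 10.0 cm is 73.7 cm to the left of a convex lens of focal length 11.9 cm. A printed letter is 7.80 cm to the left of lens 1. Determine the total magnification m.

m = -0.556

Lens 1: 1/d_i1 = 1/(10.0) − 1/(7.80) = -0.02821, so d_i1 = -35.45 cm; m₁ = −d_i1/d_o1 = +4.545.
d_o2 = 73.7 − (-35.45) = 109.2 cm.
Lens 2: 1/d_i2 = 1/(11.9) − 1/(109.2) = 0.07488, so d_i2 = 13.36 cm; m₂ = −d_i2/d_o2 = -0.1223.
m = m₁·m₂ = (+4.545)(-0.1223) = -0.556.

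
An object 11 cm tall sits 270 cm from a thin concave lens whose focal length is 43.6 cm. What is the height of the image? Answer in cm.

1.53 cm

For a concave lens, f = -43.6 cm.
1/d_i = 1/f − 1/d_o = 1/(-43.60) − 1/(270) = -0.02664, so d_i = -37.54 cm.
m = −d_i/d_o = +0.1390.
|h_i| = |m|·h_o = 0.1390 × 11 = 1.53 cm. The image is virtual, upright and reduced, on the same side as the object.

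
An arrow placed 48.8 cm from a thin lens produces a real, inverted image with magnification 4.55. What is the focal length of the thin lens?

f = 40.0 cm (converging)

m = −d_i/d_o ⇒ d_i = −m·d_o = −(-4.55)·(48.8) = 222.0 cm.
1/f = 1/d_o + 1/d_i = 1/(48.8) + 1/(222.0) = 0.02500, so f = 40.0 cm.
Since f is positive, the thin lens is converging.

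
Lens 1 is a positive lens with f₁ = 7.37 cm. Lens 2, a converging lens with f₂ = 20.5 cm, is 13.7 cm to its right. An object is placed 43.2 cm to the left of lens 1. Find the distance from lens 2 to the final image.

6.29 cm

Lens 1: 1/d_i1 = 1/f₁ − 1/d_o1 = 1/(7.37) − 1/(43.2) = 0.1125, so d_i1 = 8.886 cm.
The intermediate image is 8.886 cm to the right of lens 1, which is 13.7 − (8.886) = 4.814 cm to the left of lens 2, so d_o2 = +4.814 cm.
Lens 2: 1/d_i2 = 1/f₂ − 1/d_o2 = 1/(20.5) − 1/(4.814) = -0.1589, so d_i2 = -6.29 cm.
The final image is virtual, 6.29 cm to the left of lens 2 (overall magnification ≈ -0.27).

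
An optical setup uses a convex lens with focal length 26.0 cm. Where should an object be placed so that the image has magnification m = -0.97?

52.8 cm

m = −d_i/d_o ⇒ d_i = −m·d_o.
1/f = 1/d_o + 1/d_i = 1/d_o − 1/(m·d_o) = (1 − 1/m)/d_o, so d_o = f(1 − 1/m) = (26.00)(1 − 1/(-0.97)) = 52.8 cm.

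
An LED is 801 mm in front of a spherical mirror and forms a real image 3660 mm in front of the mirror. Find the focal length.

f = 657 mm (concave)

Real image ⇒ d_i = +3660 mm.
1/f = 1/d_o + 1/d_i = 1/(801) + 1/(3660) = 0.001522, so f = 657 mm.
Since f is positive, the spherical mirror is concave.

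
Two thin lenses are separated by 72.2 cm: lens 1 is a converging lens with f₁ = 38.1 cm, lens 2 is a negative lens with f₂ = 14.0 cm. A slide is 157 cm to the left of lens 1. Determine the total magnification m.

Lens 1: 1/d_i1 = 1/(38.1) − 1/(157) = 0.01988, so d_i1 = 50.31 cm; m₁ = −d_i1/d_o1 = -0.3204.
d_o2 = 72.2 − (50.31) = 21.89 cm.
f₂ = −14.0 cm (diverging).
Lens 2: 1/d_i2 = 1/(-14.0) − 1/(21.89) = -0.1171, so d_i2 = -8.539 cm; m₂ = −d_i2/d_o2 = +0.3901.
m = m₁·m₂ = (-0.3204)(+0.3901) = -0.125.

m = -0.125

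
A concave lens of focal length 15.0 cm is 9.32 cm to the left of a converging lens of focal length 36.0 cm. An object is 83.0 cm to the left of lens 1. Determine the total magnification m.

f₁ = −15.0 cm (diverging).
Lens 1: 1/d_i1 = 1/(-15.0) − 1/(83.0) = -0.07871, so d_i1 = -12.70 cm; m₁ = −d_i1/d_o1 = +0.1530.
d_o2 = 9.32 − (-12.70) = 22.02 cm.
Lens 2: 1/d_i2 = 1/(36.0) − 1/(22.02) = -0.01764, so d_i2 = -56.70 cm; m₂ = −d_i2/d_o2 = +2.575.
m = m₁·m₂ = (+0.1530)(+2.575) = +0.394.

m = +0.394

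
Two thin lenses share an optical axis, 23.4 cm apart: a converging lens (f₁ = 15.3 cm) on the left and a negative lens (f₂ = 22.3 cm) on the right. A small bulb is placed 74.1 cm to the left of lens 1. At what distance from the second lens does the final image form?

Lens 1: 1/d_i1 = 1/f₁ − 1/d_o1 = 1/(15.3) − 1/(74.1) = 0.05186, so d_i1 = 19.28 cm.
The intermediate image is 19.28 cm to the right of lens 1, which is 23.4 − (19.28) = 4.120 cm to the left of lens 2, so d_o2 = +4.120 cm.
Lens 2 is diverging, so f₂ = −22.3 cm.
Lens 2: 1/d_i2 = 1/f₂ − 1/d_o2 = 1/(-22.3) − 1/(4.120) = -0.2876, so d_i2 = -3.48 cm.
The final image is virtual, 3.48 cm to the left of lens 2 (overall magnification ≈ -0.22).

3.48 cm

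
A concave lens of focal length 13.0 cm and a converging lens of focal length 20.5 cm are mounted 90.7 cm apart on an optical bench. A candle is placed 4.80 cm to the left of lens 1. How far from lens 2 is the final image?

26.2 cm

Lens 1 is diverging, so f₁ = −13.0 cm.
Lens 1: 1/d_i1 = 1/f₁ − 1/d_o1 = 1/(-13.0) − 1/(4.80) = -0.2853, so d_i1 = -3.506 cm.
The intermediate image is 3.506 cm to the left of lens 1 (virtual), which is 90.7 − (-3.506) = 94.21 cm to the left of lens 2, so d_o2 = +94.21 cm.
Lens 2: 1/d_i2 = 1/f₂ − 1/d_o2 = 1/(20.5) − 1/(94.21) = 0.03817, so d_i2 = 26.2 cm.
The final image is real, 26.2 cm to the right of lens 2 (overall magnification ≈ -0.20).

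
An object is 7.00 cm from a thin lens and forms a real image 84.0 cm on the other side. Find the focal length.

Real image ⇒ d_i = +84.0 cm.
1/f = 1/d_o + 1/d_i = 1/(7.00) + 1/(84.0) = 0.1548, so f = 6.46 cm.
Since f is positive, the thin lens is converging.

f = 6.46 cm (converging)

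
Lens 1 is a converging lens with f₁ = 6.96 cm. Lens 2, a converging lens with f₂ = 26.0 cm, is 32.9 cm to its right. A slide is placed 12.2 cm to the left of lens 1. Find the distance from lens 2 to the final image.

Lens 1: 1/d_i1 = 1/f₁ − 1/d_o1 = 1/(6.96) − 1/(12.2) = 0.06171, so d_i1 = 16.20 cm.
The intermediate image is 16.20 cm to the right of lens 1, which is 32.9 − (16.20) = 16.70 cm to the left of lens 2, so d_o2 = +16.70 cm.
Lens 2: 1/d_i2 = 1/f₂ − 1/d_o2 = 1/(26.0) − 1/(16.70) = -0.02142, so d_i2 = -46.7 cm.
The final image is virtual, 46.7 cm to the left of lens 2 (overall magnification ≈ -3.7).

46.7 cm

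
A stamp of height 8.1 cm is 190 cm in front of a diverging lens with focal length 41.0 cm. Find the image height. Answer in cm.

1.44 cm

For a diverging lens, f = -41.0 cm.
1/d_i = 1/f − 1/d_o = 1/(-41.00) − 1/(190) = -0.02965, so d_i = -33.72 cm.
m = −d_i/d_o = +0.1775.
|h_i| = |m|·h_o = 0.1775 × 8.1 = 1.44 cm. The image is virtual, upright and reduced, on the same side as the object.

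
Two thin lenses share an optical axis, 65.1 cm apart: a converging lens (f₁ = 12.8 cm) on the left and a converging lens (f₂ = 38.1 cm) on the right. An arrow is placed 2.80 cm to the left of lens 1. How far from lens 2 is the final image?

85.6 cm

Lens 1: 1/d_i1 = 1/f₁ − 1/d_o1 = 1/(12.8) − 1/(2.80) = -0.2790, so d_i1 = -3.584 cm.
The intermediate image is 3.584 cm to the left of lens 1 (virtual), which is 65.1 − (-3.584) = 68.68 cm to the left of lens 2, so d_o2 = +68.68 cm.
Lens 2: 1/d_i2 = 1/f₂ − 1/d_o2 = 1/(38.1) − 1/(68.68) = 0.01169, so d_i2 = 85.6 cm.
The final image is real, 85.6 cm to the right of lens 2 (overall magnification ≈ -1.6).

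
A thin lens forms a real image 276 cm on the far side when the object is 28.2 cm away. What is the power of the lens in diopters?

d_i = +276 cm.
1/f = 1/d_o + 1/d_i = 1/(28.2) + 1/(276) = 0.03908 cm⁻¹.
f = 25.59 cm = 0.2559 m, so P = 1/f = +3.91 D.

P = +3.91 D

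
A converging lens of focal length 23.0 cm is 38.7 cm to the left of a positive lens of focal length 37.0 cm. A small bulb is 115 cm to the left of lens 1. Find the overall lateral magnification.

m = -0.342

Lens 1: 1/d_i1 = 1/(23.0) − 1/(115) = 0.03478, so d_i1 = 28.75 cm; m₁ = −d_i1/d_o1 = -0.2500.
d_o2 = 38.7 − (28.75) = 9.950 cm.
Lens 2: 1/d_i2 = 1/(37.0) − 1/(9.950) = -0.07348, so d_i2 = -13.61 cm; m₂ = −d_i2/d_o2 = +1.368.
m = m₁·m₂ = (-0.2500)(+1.368) = -0.342.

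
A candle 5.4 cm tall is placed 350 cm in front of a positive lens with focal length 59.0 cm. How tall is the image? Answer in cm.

1.09 cm

1/d_i = 1/f − 1/d_o = 1/(59.00) − 1/(350) = 0.01409, so d_i = 70.96 cm.
m = −d_i/d_o = -0.2027.
|h_i| = |m|·h_o = 0.2027 × 5.4 = 1.09 cm. The image is real, inverted and reduced, on the far side of the lens.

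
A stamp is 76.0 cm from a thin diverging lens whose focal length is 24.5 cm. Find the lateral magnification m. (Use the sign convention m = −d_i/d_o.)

For a diverging lens, f = -24.5 cm.
1/d_i = 1/f − 1/d_o = 1/(-24.50) − 1/(76.0) = -0.05397, so d_i = -18.53 cm.
m = −d_i/d_o = −(-18.53)/(76.0) = +0.244.
The image is virtual, upright and reduced, on the same side as the object.

m = +0.244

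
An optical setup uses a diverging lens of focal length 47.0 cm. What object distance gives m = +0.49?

For a diverging lens, f = -47.0 cm.
m = −d_i/d_o ⇒ d_i = −m·d_o.
1/f = 1/d_o + 1/d_i = 1/d_o − 1/(m·d_o) = (1 − 1/m)/d_o, so d_o = f(1 − 1/m) = (-47.00)(1 − 1/(+0.49)) = 48.9 cm.

48.9 cm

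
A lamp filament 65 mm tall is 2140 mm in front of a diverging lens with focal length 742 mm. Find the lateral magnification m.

m = +0.257

For a diverging lens, f = -742 mm.
1/d_i = 1/f − 1/d_o = 1/(-742.0) − 1/(2140) = -0.001815, so d_i = -551.0 mm.
m = −d_i/d_o = −(-551.0)/(2140) = +0.257.
The image is virtual, upright and reduced, on the same side as the object.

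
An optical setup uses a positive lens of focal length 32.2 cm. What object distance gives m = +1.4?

m = −d_i/d_o ⇒ d_i = −m·d_o.
1/f = 1/d_o + 1/d_i = 1/d_o − 1/(m·d_o) = (1 − 1/m)/d_o, so d_o = f(1 − 1/m) = (32.20)(1 − 1/(+1.4)) = 9.20 cm.

9.20 cm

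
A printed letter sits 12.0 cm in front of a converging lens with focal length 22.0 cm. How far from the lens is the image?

Thin-lens equation: 1/v = 1/f − 1/u = 1/(22.00) − 1/(12.0) = 0.04545 − 0.08333 = -0.03788, so v = -26.4 cm.
The image is virtual, upright and enlarged, on the same side as the object.

26.4 cm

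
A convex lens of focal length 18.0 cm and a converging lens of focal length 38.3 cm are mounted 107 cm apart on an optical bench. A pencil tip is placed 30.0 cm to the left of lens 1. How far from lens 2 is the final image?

Lens 1: 1/d_i1 = 1/f₁ − 1/d_o1 = 1/(18.0) − 1/(30.0) = 0.02222, so d_i1 = 45.00 cm.
The intermediate image is 45.00 cm to the right of lens 1, which is 107 − (45.00) = 62.00 cm to the left of lens 2, so d_o2 = +62.00 cm.
Lens 2: 1/d_i2 = 1/f₂ − 1/d_o2 = 1/(38.3) − 1/(62.00) = 0.009981, so d_i2 = 100 cm.
The final image is real, 100 cm to the right of lens 2 (overall magnification ≈ 2.4).

100 cm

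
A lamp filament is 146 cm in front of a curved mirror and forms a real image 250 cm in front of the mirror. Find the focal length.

Real image ⇒ d_i = +250 cm.
1/f = 1/d_o + 1/d_i = 1/(146) + 1/(250) = 0.01085, so f = 92.2 cm.
Since f is positive, the curved mirror is concave.

f = 92.2 cm (concave)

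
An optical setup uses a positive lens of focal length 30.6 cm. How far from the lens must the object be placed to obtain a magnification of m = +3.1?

m = −d_i/d_o ⇒ d_i = −m·d_o.
1/f = 1/d_o + 1/d_i = 1/d_o − 1/(m·d_o) = (1 − 1/m)/d_o, so d_o = f(1 − 1/m) = (30.60)(1 − 1/(+3.1)) = 20.7 cm.

20.7 cm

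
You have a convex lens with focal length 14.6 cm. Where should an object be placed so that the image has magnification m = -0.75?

m = −d_i/d_o ⇒ d_i = −m·d_o.
1/f = 1/d_o + 1/d_i = 1/d_o − 1/(m·d_o) = (1 − 1/m)/d_o, so d_o = f(1 − 1/m) = (14.60)(1 − 1/(-0.75)) = 34.1 cm.

34.1 cm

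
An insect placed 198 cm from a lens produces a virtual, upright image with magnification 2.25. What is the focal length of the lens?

f = 356 cm (converging)

m = −d_i/d_o ⇒ d_i = −m·d_o = −(+2.25)·(198) = -445.5 cm.
1/f = 1/d_o + 1/d_i = 1/(198) + 1/(-445.5) = 0.002806, so f = 356 cm.
Since f is positive, the lens is converging.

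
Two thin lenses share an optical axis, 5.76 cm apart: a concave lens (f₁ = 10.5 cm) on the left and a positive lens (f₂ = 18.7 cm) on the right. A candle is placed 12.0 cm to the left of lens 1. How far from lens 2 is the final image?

Lens 1 is diverging, so f₁ = −10.5 cm.
Lens 1: 1/d_i1 = 1/f₁ − 1/d_o1 = 1/(-10.5) − 1/(12.0) = -0.1786, so d_i1 = -5.600 cm.
The intermediate image is 5.600 cm to the left of lens 1 (virtual), which is 5.76 − (-5.600) = 11.36 cm to the left of lens 2, so d_o2 = +11.36 cm.
Lens 2: 1/d_i2 = 1/f₂ − 1/d_o2 = 1/(18.7) − 1/(11.36) = -0.03455, so d_i2 = -28.9 cm.
The final image is virtual, 28.9 cm to the left of lens 2 (overall magnification ≈ 1.2).

28.9 cm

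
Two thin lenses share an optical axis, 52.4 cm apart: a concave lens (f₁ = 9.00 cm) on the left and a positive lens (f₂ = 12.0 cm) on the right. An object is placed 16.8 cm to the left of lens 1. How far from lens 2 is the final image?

15.1 cm

Lens 1 is diverging, so f₁ = −9.00 cm.
Lens 1: 1/d_i1 = 1/f₁ − 1/d_o1 = 1/(-9.00) − 1/(16.8) = -0.1706, so d_i1 = -5.860 cm.
The intermediate image is 5.860 cm to the left of lens 1 (virtual), which is 52.4 − (-5.860) = 58.26 cm to the left of lens 2, so d_o2 = +58.26 cm.
Lens 2: 1/d_i2 = 1/f₂ − 1/d_o2 = 1/(12.0) − 1/(58.26) = 0.06617, so d_i2 = 15.1 cm.
The final image is real, 15.1 cm to the right of lens 2 (overall magnification ≈ -0.090).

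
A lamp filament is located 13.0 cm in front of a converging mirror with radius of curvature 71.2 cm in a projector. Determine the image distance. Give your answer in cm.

20.5 cm

f = R/2 = 71.2/2 = 35.60 cm.
Mirror equation: 1/q = 1/f − 1/p = 1/(35.60) − 1/(13.0) = 0.02809 − 0.07692 = -0.04883, so q = -20.5 cm.
The image is virtual, upright and enlarged, behind the mirror.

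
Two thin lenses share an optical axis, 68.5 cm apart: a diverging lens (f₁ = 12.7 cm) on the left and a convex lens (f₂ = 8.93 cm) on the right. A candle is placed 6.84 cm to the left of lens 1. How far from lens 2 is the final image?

10.2 cm

Lens 1 is diverging, so f₁ = −12.7 cm.
Lens 1: 1/d_i1 = 1/f₁ − 1/d_o1 = 1/(-12.7) − 1/(6.84) = -0.2249, so d_i1 = -4.446 cm.
The intermediate image is 4.446 cm to the left of lens 1 (virtual), which is 68.5 − (-4.446) = 72.95 cm to the left of lens 2, so d_o2 = +72.95 cm.
Lens 2: 1/d_i2 = 1/f₂ − 1/d_o2 = 1/(8.93) − 1/(72.95) = 0.09827, so d_i2 = 10.2 cm.
The final image is real, 10.2 cm to the right of lens 2 (overall magnification ≈ -0.091).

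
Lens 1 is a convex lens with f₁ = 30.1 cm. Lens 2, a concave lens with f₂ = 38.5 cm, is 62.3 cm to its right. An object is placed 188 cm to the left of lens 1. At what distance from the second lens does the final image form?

Lens 1: 1/d_i1 = 1/f₁ − 1/d_o1 = 1/(30.1) − 1/(188) = 0.02790, so d_i1 = 35.84 cm.
The intermediate image is 35.84 cm to the right of lens 1, which is 62.3 − (35.84) = 26.46 cm to the left of lens 2, so d_o2 = +26.46 cm.
Lens 2 is diverging, so f₂ = −38.5 cm.
Lens 2: 1/d_i2 = 1/f₂ − 1/d_o2 = 1/(-38.5) − 1/(26.46) = -0.06377, so d_i2 = -15.7 cm.
The final image is virtual, 15.7 cm to the left of lens 2 (overall magnification ≈ -0.11).

15.7 cm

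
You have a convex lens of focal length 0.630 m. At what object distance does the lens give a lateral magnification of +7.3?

m = −d_i/d_o ⇒ d_i = −m·d_o.
1/f = 1/d_o + 1/d_i = 1/d_o − 1/(m·d_o) = (1 − 1/m)/d_o, so d_o = f(1 − 1/m) = (0.6300)(1 − 1/(+7.3)) = 0.544 m.

0.544 m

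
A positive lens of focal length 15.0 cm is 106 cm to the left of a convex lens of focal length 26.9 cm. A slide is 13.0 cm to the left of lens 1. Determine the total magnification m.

Lens 1: 1/d_i1 = 1/(15.0) − 1/(13.0) = -0.01026, so d_i1 = -97.50 cm; m₁ = −d_i1/d_o1 = +7.500.
d_o2 = 106 − (-97.50) = 203.5 cm.
Lens 2: 1/d_i2 = 1/(26.9) − 1/(203.5) = 0.03226, so d_i2 = 31.00 cm; m₂ = −d_i2/d_o2 = -0.1523.
m = m₁·m₂ = (+7.500)(-0.1523) = -1.14.

m = -1.14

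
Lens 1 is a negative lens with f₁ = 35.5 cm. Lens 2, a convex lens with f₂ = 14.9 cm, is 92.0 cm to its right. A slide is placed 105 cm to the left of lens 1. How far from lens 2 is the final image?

Lens 1 is diverging, so f₁ = −35.5 cm.
Lens 1: 1/d_i1 = 1/f₁ − 1/d_o1 = 1/(-35.5) − 1/(105) = -0.03769, so d_i1 = -26.53 cm.
The intermediate image is 26.53 cm to the left of lens 1 (virtual), which is 92.0 − (-26.53) = 118.5 cm to the left of lens 2, so d_o2 = +118.5 cm.
Lens 2: 1/d_i2 = 1/f₂ − 1/d_o2 = 1/(14.9) − 1/(118.5) = 0.05868, so d_i2 = 17.0 cm.
The final image is real, 17.0 cm to the right of lens 2 (overall magnification ≈ -0.036).

17.0 cm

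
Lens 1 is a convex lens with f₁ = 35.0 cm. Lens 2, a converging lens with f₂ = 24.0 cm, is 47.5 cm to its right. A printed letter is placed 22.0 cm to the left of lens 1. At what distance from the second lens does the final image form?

31.0 cm

Lens 1: 1/d_i1 = 1/f₁ − 1/d_o1 = 1/(35.0) − 1/(22.0) = -0.01688, so d_i1 = -59.23 cm.
The intermediate image is 59.23 cm to the left of lens 1 (virtual), which is 47.5 − (-59.23) = 106.7 cm to the left of lens 2, so d_o2 = +106.7 cm.
Lens 2: 1/d_i2 = 1/f₂ − 1/d_o2 = 1/(24.0) − 1/(106.7) = 0.03229, so d_i2 = 31.0 cm.
The final image is real, 31.0 cm to the right of lens 2 (overall magnification ≈ -0.78).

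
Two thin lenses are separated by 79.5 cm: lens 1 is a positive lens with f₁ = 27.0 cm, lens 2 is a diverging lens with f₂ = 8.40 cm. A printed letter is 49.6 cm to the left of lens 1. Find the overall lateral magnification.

Lens 1: 1/d_i1 = 1/(27.0) − 1/(49.6) = 0.01688, so d_i1 = 59.26 cm; m₁ = −d_i1/d_o1 = -1.195.
d_o2 = 79.5 − (59.26) = 20.24 cm.
f₂ = −8.40 cm (diverging).
Lens 2: 1/d_i2 = 1/(-8.40) − 1/(20.24) = -0.1685, so d_i2 = -5.936 cm; m₂ = −d_i2/d_o2 = +0.2933.
m = m₁·m₂ = (-1.195)(+0.2933) = -0.350.

m = -0.350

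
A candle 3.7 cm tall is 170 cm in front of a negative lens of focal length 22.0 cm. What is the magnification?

For a negative lens, f = -22.0 cm.
1/d_i = 1/f − 1/d_o = 1/(-22.00) − 1/(170) = -0.05134, so d_i = -19.48 cm.
m = −d_i/d_o = −(-19.48)/(170) = +0.115.
The image is virtual, upright and reduced, on the same side as the object.

m = +0.115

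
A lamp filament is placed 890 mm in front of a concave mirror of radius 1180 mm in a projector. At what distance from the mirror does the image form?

f = R/2 = 1180/2 = 590.0 mm.
Mirror equation: 1/q = 1/f − 1/p = 1/(590.0) − 1/(890) = 0.001695 − 0.001124 = 0.0005713, so q = 1750 mm.
The image is real, inverted and enlarged, in front of the mirror.

1750 mm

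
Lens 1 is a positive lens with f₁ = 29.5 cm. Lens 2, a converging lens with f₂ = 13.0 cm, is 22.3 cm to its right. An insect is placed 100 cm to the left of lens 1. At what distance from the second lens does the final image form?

7.81 cm

Lens 1: 1/d_i1 = 1/f₁ − 1/d_o1 = 1/(29.5) − 1/(100) = 0.02390, so d_i1 = 41.84 cm.
The intermediate image is 41.84 cm to the right of lens 1, which lies 19.54 cm to the right of lens 2 — a virtual object — so d_o2 = −19.54 cm.
Lens 2: 1/d_i2 = 1/f₂ − 1/d_o2 = 1/(13.0) − 1/(-19.54) = 0.1281, so d_i2 = 7.81 cm.
The final image is real, 7.81 cm to the right of lens 2 (overall magnification ≈ -0.17).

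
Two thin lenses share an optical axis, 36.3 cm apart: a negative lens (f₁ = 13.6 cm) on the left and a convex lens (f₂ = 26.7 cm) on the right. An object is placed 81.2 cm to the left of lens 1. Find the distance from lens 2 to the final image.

Lens 1 is diverging, so f₁ = −13.6 cm.
Lens 1: 1/d_i1 = 1/f₁ − 1/d_o1 = 1/(-13.6) − 1/(81.2) = -0.08584, so d_i1 = -11.65 cm.
The intermediate image is 11.65 cm to the left of lens 1 (virtual), which is 36.3 − (-11.65) = 47.95 cm to the left of lens 2, so d_o2 = +47.95 cm.
Lens 2: 1/d_i2 = 1/f₂ − 1/d_o2 = 1/(26.7) − 1/(47.95) = 0.01660, so d_i2 = 60.2 cm.
The final image is real, 60.2 cm to the right of lens 2 (overall magnification ≈ -0.18).

60.2 cm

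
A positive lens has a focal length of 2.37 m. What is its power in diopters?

P = +0.422 D

P = 1/f = 1/(2.37 m) = +0.422 D.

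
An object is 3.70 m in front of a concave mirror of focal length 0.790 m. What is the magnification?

1/d_i = 1/f − 1/d_o = 1/(0.7900) − 1/(3.70) = 0.9956, so d_i = 1.004 m.
m = −d_i/d_o = −(1.004)/(3.70) = -0.271.
The image is real, inverted and reduced, in front of the mirror.

m = -0.271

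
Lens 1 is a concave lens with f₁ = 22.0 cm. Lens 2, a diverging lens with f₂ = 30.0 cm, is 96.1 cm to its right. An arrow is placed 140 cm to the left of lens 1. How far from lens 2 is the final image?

Lens 1 is diverging, so f₁ = −22.0 cm.
Lens 1: 1/d_i1 = 1/f₁ − 1/d_o1 = 1/(-22.0) − 1/(140) = -0.05260, so d_i1 = -19.01 cm.
The intermediate image is 19.01 cm to the left of lens 1 (virtual), which is 96.1 − (-19.01) = 115.1 cm to the left of lens 2, so d_o2 = +115.1 cm.
Lens 2 is diverging, so f₂ = −30.0 cm.
Lens 2: 1/d_i2 = 1/f₂ − 1/d_o2 = 1/(-30.0) − 1/(115.1) = -0.04202, so d_i2 = -23.8 cm.
The final image is virtual, 23.8 cm to the left of lens 2 (overall magnification ≈ 0.028).

23.8 cm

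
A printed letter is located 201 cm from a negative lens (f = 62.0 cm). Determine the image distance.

47.4 cm

For a negative lens, f = -62.0 cm.
Thin-lens equation: 1/v = 1/f − 1/u = 1/(-62.00) − 1/(201) = -0.01613 − 0.004975 = -0.02110, so v = -47.4 cm.
The image is virtual, upright and reduced, on the same side as the object.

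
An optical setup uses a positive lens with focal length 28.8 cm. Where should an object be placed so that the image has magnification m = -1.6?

m = −d_i/d_o ⇒ d_i = −m·d_o.
1/f = 1/d_o + 1/d_i = 1/d_o − 1/(m·d_o) = (1 − 1/m)/d_o, so d_o = f(1 − 1/m) = (28.80)(1 − 1/(-1.6)) = 46.8 cm.

46.8 cm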